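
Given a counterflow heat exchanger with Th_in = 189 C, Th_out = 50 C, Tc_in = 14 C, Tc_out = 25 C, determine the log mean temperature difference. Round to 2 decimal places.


dT1 = Th_in - Tc_out = 189 - 25 = 164
dT2 = Th_out - Tc_in = 50 - 14 = 36
LMTD = (dT1 - dT2) / ln(dT1/dT2)
LMTD = (164 - 36) / ln(164/36)
LMTD = 84.41 K


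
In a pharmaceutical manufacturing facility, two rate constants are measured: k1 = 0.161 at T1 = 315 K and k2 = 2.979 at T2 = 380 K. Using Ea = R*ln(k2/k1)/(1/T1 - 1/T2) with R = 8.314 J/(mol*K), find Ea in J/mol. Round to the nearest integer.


Ea = R * ln(k2/k1) / (1/T1 - 1/T2)
ln(k2/k1) = ln(2.979/0.161) = 2.9179386
1/T1 - 1/T2 = 1/315 - 1/380 = 0.000543024227
Ea = 8.314 * 2.9179386 / 0.000543024227
Ea = 44675 J/mol


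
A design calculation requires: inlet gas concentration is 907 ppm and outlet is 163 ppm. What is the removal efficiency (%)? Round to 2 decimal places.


Efficiency = (G_in - G_out) / G_in * 100%
Efficiency = (907 - 163) / 907 * 100
Efficiency = 744 / 907 * 100
Efficiency = 82.03%


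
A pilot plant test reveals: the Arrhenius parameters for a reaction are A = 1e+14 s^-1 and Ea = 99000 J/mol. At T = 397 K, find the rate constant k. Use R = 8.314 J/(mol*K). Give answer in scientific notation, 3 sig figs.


k = A * exp(-Ea/(R*T))
k = 1e+14 * exp(-99000 / (8.314 * 397))
k = 1e+14 * exp(-29.994019)
k = 9.41e+00


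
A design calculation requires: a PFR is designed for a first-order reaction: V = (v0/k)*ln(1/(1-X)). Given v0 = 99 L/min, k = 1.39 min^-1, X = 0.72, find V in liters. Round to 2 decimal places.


V = (v0/k) * ln(1/(1-X))
V = (99/1.39) * ln(1/(1-0.72))
V = 71.223022 * ln(3.571429)
V = 71.223022 * 1.272966
V = 90.66 L


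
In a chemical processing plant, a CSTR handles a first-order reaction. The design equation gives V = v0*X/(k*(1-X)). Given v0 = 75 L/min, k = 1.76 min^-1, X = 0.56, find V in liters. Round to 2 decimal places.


V = v0 * X / (k * (1 - X))
V = 75 * 0.56 / (1.76 * (1 - 0.56))
V = 42.0 / (1.76 * 0.44)
V = 42.0 / 0.7744
V = 54.24 L


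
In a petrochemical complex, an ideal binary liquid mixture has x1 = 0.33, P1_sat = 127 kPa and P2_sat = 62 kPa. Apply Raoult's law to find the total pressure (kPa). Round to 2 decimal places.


P = x1*P1_sat + x2*P2_sat
x2 = 1 - x1 = 1 - 0.33 = 0.67
P = 0.33*127 + 0.67*62
P = 41.91 + 41.54
P = 83.45 kPa


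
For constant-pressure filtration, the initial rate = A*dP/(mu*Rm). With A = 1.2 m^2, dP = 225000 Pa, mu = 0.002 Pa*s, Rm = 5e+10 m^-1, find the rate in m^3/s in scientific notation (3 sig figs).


rate = A * dP / (mu * Rm)
rate = 1.2 * 225000 / (0.002 * 5e+10)
rate = 270000.0 / 1.000e+08
rate = 2.70e-03 m^3/s


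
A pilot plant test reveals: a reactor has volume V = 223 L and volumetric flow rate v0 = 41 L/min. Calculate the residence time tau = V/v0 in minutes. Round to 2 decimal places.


tau = V / v0
tau = 223 / 41
tau = 5.44 min


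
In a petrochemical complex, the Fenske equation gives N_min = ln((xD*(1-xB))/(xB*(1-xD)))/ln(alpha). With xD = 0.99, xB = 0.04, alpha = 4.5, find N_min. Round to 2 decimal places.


N_min = ln((xD*(1-xB))/(xB*(1-xD))) / ln(alpha)
Numerator inside ln: 0.9504 / 0.0004 = 2376.0
ln(2376.0) = 7.773174
ln(alpha) = ln(4.5) = 1.504077
N_min = 7.773174 / 1.504077 = 5.17


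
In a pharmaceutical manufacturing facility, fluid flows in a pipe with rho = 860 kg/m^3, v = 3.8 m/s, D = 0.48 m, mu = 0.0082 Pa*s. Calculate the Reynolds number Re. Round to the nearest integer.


Re = rho * v * D / mu
Re = 860 * 3.8 * 0.48 / 0.0082
Re = 1568.64 / 0.0082
Re = 191298


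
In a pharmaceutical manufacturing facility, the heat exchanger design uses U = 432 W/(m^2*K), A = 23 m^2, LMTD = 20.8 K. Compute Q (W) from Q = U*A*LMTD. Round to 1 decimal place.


Q = U * A * LMTD
Q = 432 * 23 * 20.8
Q = 206668.8 W


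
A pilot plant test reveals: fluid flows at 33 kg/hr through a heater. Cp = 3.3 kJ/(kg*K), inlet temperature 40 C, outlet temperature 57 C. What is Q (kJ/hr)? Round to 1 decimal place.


Q = m_dot * Cp * (T2 - T1)
Q = 33 * 3.3 * (57 - 40)
Q = 33 * 3.3 * 17
Q = 1851.3 kJ/hr


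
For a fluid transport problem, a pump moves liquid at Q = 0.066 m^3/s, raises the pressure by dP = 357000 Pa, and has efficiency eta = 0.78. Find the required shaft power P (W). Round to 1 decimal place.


P = Q * dP / eta
P = 0.066 * 357000 / 0.78
P = 23562.0 / 0.78
P = 30207.7 W


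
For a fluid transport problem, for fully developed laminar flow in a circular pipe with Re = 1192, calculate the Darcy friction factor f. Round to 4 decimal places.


f = 64 / Re
f = 64 / 1192
f = 0.0537


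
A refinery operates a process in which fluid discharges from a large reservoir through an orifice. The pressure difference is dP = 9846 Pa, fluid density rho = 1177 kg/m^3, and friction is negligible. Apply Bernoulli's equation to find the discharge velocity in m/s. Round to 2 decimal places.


v = sqrt(2*dP/rho)
v = sqrt(2*9846/1177)
v = sqrt(16.730671)
v = 4.09 m/s


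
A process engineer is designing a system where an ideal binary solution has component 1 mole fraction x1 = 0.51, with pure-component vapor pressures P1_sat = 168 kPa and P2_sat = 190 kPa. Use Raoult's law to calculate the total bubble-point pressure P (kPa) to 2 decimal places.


P = x1*P1_sat + x2*P2_sat
x2 = 1 - x1 = 1 - 0.51 = 0.49
P = 0.51*168 + 0.49*190
P = 85.68 + 93.1
P = 178.78 kPa


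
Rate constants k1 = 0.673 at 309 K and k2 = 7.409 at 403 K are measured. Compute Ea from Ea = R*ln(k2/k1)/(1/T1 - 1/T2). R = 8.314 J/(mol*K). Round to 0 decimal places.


Ea = R * ln(k2/k1) / (1/T1 - 1/T2)
ln(k2/k1) = ln(7.409/0.673) = 2.3987054
1/T1 - 1/T2 = 1/309 - 1/403 = 0.000754856377
Ea = 8.314 * 2.3987054 / 0.000754856377
Ea = 26419 J/mol


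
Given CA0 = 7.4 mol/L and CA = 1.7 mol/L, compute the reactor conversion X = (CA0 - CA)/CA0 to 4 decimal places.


X = (CA0 - CA) / CA0
X = (7.4 - 1.7) / 7.4
X = 5.7 / 7.4
X = 0.7703


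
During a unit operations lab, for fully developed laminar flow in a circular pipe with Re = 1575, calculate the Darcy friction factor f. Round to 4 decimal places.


f = 64 / Re
f = 64 / 1575
f = 0.0406


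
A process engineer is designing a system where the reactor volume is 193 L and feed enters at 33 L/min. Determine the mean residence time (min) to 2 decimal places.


tau = V / v0
tau = 193 / 33
tau = 5.85 min


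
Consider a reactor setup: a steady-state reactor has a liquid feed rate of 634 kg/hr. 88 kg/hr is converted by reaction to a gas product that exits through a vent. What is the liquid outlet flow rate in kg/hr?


Steady-state mass balance on the main outlet: F_out = F_in - F_removed
F_out = 634 - 88
F_out = 546 kg/hr


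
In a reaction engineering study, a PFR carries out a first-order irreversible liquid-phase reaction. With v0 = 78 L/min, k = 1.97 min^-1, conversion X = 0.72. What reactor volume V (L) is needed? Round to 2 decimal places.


V = (v0/k) * ln(1/(1-X))
V = (78/1.97) * ln(1/(1-0.72))
V = 39.593909 * ln(3.571429)
V = 39.593909 * 1.272966
V = 50.40 L


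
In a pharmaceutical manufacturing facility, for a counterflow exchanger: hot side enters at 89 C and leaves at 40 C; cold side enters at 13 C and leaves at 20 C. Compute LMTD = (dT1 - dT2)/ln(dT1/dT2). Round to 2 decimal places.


dT1 = Th_in - Tc_out = 89 - 20 = 69
dT2 = Th_out - Tc_in = 40 - 13 = 27
LMTD = (dT1 - dT2) / ln(dT1/dT2)
LMTD = (69 - 27) / ln(69/27)
LMTD = 44.76 K


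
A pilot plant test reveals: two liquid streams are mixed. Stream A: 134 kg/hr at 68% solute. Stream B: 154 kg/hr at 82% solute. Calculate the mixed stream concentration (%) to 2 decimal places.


Mass balance on solute: F1*x1 + F2*x2 = F3*x3
F3 = F1 + F2 = 134 + 154 = 288 kg/hr
x3 = (F1*x1 + F2*x2)/F3
x3 = (134*0.68 + 154*0.82) / 288
x3 = 75.49%


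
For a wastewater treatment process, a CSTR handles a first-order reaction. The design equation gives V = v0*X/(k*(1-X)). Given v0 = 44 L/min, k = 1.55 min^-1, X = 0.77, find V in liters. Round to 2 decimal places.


V = v0 * X / (k * (1 - X))
V = 44 * 0.77 / (1.55 * (1 - 0.77))
V = 33.88 / (1.55 * 0.23)
V = 33.88 / 0.3565
V = 95.04 L


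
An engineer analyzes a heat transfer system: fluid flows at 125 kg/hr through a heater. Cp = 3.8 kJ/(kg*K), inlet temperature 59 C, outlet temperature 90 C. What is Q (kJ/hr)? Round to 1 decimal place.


Q = m_dot * Cp * (T2 - T1)
Q = 125 * 3.8 * (90 - 59)
Q = 125 * 3.8 * 31
Q = 14725.0 kJ/hr


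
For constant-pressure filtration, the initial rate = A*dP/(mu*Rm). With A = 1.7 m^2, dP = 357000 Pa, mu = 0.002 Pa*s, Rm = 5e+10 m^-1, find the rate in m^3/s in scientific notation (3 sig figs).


rate = A * dP / (mu * Rm)
rate = 1.7 * 357000 / (0.002 * 5e+10)
rate = 606900.0 / 1.000e+08
rate = 6.07e-03 m^3/s


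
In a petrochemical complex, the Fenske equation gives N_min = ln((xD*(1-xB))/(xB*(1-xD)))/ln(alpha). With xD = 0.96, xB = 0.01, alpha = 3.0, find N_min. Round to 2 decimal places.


N_min = ln((xD*(1-xB))/(xB*(1-xD))) / ln(alpha)
Numerator inside ln: 0.9504 / 0.0004 = 2376.0
ln(2376.0) = 7.773174
ln(alpha) = ln(3.0) = 1.098612
N_min = 7.773174 / 1.098612 = 7.08


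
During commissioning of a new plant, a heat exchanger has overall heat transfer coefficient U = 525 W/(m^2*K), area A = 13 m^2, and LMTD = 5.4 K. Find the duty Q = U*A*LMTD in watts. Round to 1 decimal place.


Q = U * A * LMTD
Q = 525 * 13 * 5.4
Q = 36855.0 W


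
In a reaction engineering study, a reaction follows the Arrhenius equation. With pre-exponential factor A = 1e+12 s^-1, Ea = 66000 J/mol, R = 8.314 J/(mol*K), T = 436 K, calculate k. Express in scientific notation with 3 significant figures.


k = A * exp(-Ea/(R*T))
k = 1e+12 * exp(-66000 / (8.314 * 436))
k = 1e+12 * exp(-18.207379)
k = 1.24e+04


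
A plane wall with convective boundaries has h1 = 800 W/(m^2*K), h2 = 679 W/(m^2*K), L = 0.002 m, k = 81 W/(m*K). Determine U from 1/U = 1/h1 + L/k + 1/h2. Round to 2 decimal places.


1/U = 1/h1 + L/k + 1/h2
1/U = 1/800 + 0.002/81 + 1/679
1/U = 0.00125 + 2.46914e-05 + 0.0014727541
1/U = 0.0027474455
U = 363.97 W/(m^2*K)


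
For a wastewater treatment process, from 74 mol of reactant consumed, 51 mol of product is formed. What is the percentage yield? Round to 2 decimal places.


Yield = (moles product / moles consumed) * 100%
Yield = (51 / 74) * 100
Yield = 0.6892 * 100
Yield = 68.92%


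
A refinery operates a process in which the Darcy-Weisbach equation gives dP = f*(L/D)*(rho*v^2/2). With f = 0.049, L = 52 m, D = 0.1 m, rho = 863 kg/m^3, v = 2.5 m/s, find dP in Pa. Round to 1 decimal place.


dP = f * (L/D) * (rho*v^2/2)
dP = 0.049 * (52/0.1) * (863*2.5^2/2)
L/D = 520.0
rho*v^2/2 = 863*6.25/2 = 2696.875
dP = 0.049 * 520.0 * 2696.875
dP = 68716.4 Pa


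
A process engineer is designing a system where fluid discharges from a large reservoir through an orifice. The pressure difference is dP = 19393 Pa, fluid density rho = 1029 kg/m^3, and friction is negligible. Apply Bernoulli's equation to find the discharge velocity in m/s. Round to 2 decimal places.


v = sqrt(2*dP/rho)
v = sqrt(2*19393/1029)
v = sqrt(37.692906)
v = 6.14 m/s


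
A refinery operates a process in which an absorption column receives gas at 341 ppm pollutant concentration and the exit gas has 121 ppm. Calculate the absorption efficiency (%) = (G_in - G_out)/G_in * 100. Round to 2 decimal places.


Efficiency = (G_in - G_out) / G_in * 100%
Efficiency = (341 - 121) / 341 * 100
Efficiency = 220 / 341 * 100
Efficiency = 64.52%


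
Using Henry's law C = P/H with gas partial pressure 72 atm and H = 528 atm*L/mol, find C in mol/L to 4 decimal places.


C = P / H
C = 72 / 528
C = 0.1364 mol/L


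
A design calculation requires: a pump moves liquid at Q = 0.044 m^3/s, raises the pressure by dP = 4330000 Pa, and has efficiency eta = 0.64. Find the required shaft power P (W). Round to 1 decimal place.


P = Q * dP / eta
P = 0.044 * 4330000 / 0.64
P = 190520.0 / 0.64
P = 297687.5 W


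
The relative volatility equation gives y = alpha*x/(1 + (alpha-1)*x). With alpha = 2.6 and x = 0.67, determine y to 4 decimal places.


y = alpha*x / (1 + (alpha-1)*x)
y = 2.6*0.67 / (1 + (2.6-1)*0.67)
y = 1.742 / (1 + 1.072)
y = 1.742 / 2.072
y = 0.8407


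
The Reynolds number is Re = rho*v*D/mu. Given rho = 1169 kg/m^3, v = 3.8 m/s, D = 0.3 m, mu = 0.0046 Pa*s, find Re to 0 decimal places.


Re = rho * v * D / mu
Re = 1169 * 3.8 * 0.3 / 0.0046
Re = 1332.66 / 0.0046
Re = 289709


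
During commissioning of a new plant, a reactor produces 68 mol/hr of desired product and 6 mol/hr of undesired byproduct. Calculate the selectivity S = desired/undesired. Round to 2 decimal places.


S = desired product rate / undesired product rate
S = 68 / 6
S = 11.33


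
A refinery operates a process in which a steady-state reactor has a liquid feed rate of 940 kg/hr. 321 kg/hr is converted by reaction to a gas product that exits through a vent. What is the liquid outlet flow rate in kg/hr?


Steady-state mass balance on the main outlet: F_out = F_in - F_removed
F_out = 940 - 321
F_out = 619 kg/hr


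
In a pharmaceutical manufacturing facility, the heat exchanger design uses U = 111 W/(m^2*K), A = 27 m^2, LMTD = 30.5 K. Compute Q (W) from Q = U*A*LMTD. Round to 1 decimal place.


Q = U * A * LMTD
Q = 111 * 27 * 30.5
Q = 91408.5 W


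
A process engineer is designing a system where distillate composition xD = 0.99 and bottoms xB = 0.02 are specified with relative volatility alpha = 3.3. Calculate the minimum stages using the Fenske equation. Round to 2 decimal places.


N_min = ln((xD*(1-xB))/(xB*(1-xD))) / ln(alpha)
Numerator inside ln: 0.9702 / 0.0002 = 4851.0
ln(4851.0) = 8.48694
ln(alpha) = ln(3.3) = 1.193922
N_min = 8.48694 / 1.193922 = 7.11


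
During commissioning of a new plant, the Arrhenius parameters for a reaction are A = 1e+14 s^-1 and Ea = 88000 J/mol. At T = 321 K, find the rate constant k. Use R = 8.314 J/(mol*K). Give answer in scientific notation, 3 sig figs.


k = A * exp(-Ea/(R*T))
k = 1e+14 * exp(-88000 / (8.314 * 321))
k = 1e+14 * exp(-32.973695)
k = 4.78e-01


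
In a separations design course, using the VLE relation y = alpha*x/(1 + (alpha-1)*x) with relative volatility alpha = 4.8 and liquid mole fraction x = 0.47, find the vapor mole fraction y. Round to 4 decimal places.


y = alpha*x / (1 + (alpha-1)*x)
y = 4.8*0.47 / (1 + (4.8-1)*0.47)
y = 2.256 / (1 + 1.786)
y = 2.256 / 2.786
y = 0.8098


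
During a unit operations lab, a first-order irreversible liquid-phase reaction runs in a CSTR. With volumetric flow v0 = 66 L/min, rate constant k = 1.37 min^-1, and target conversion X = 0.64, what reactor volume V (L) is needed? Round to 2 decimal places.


V = v0 * X / (k * (1 - X))
V = 66 * 0.64 / (1.37 * (1 - 0.64))
V = 42.24 / (1.37 * 0.36)
V = 42.24 / 0.4932
V = 85.64 L


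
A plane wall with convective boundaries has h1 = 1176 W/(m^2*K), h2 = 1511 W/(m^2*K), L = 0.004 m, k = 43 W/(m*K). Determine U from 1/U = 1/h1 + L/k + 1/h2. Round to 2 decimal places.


1/U = 1/h1 + L/k + 1/h2
1/U = 1/1176 + 0.004/43 + 1/1511
1/U = 0.0008503401 + 9.30233e-05 + 0.0006618134
1/U = 0.0016051768
U = 622.98 W/(m^2*K)


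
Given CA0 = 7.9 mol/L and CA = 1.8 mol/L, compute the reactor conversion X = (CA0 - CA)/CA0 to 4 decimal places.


X = (CA0 - CA) / CA0
X = (7.9 - 1.8) / 7.9
X = 6.1 / 7.9
X = 0.7722


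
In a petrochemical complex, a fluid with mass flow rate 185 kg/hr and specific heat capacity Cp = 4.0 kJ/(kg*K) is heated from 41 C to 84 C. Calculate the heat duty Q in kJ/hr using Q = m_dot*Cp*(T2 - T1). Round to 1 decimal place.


Q = m_dot * Cp * (T2 - T1)
Q = 185 * 4.0 * (84 - 41)
Q = 185 * 4.0 * 43
Q = 31820.0 kJ/hr


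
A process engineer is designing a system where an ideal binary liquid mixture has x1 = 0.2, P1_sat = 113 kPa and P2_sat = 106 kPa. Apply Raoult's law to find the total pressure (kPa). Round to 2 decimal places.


P = x1*P1_sat + x2*P2_sat
x2 = 1 - x1 = 1 - 0.2 = 0.8
P = 0.2*113 + 0.8*106
P = 22.6 + 84.8
P = 107.40 kPa


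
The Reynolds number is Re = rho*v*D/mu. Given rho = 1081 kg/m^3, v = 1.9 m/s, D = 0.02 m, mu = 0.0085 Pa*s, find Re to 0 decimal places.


Re = rho * v * D / mu
Re = 1081 * 1.9 * 0.02 / 0.0085
Re = 41.078 / 0.0085
Re = 4833


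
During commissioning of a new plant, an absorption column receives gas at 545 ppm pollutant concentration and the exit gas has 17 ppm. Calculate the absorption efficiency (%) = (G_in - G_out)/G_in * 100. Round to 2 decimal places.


Efficiency = (G_in - G_out) / G_in * 100%
Efficiency = (545 - 17) / 545 * 100
Efficiency = 528 / 545 * 100
Efficiency = 96.88%


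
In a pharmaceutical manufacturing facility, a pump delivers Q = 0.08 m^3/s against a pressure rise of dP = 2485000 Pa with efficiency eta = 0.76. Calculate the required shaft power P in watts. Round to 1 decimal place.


P = Q * dP / eta
P = 0.08 * 2485000 / 0.76
P = 198800.0 / 0.76
P = 261578.9 W


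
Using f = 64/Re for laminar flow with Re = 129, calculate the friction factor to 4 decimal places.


f = 64 / Re
f = 64 / 129
f = 0.4961


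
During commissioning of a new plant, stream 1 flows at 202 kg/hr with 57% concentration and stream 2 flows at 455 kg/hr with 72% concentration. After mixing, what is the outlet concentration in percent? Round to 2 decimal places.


Mass balance on solute: F1*x1 + F2*x2 = F3*x3
F3 = F1 + F2 = 202 + 455 = 657 kg/hr
x3 = (F1*x1 + F2*x2)/F3
x3 = (202*0.57 + 455*0.72) / 657
x3 = 67.39%


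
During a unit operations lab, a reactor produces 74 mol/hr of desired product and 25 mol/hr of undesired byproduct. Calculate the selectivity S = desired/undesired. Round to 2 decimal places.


S = desired product rate / undesired product rate
S = 74 / 25
S = 2.96


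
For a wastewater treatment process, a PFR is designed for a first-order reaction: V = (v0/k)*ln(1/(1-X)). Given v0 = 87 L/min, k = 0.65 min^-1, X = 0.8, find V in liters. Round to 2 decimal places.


V = (v0/k) * ln(1/(1-X))
V = (87/0.65) * ln(1/(1-0.8))
V = 133.846154 * ln(5.0)
V = 133.846154 * 1.609438
V = 215.42 L


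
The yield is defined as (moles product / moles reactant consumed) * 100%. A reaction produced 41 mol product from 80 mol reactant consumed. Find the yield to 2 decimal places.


Yield = (moles product / moles consumed) * 100%
Yield = (41 / 80) * 100
Yield = 0.5125 * 100
Yield = 51.25%


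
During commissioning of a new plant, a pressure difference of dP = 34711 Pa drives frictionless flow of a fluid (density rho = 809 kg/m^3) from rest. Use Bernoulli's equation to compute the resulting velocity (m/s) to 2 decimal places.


v = sqrt(2*dP/rho)
v = sqrt(2*34711/809)
v = sqrt(85.812114)
v = 9.26 m/s


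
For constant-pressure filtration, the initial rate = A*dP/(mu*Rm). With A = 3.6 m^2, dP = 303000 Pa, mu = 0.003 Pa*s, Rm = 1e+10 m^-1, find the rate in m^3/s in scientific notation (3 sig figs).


rate = A * dP / (mu * Rm)
rate = 3.6 * 303000 / (0.003 * 1e+10)
rate = 1090800.0 / 3.000e+07
rate = 3.64e-02 m^3/s


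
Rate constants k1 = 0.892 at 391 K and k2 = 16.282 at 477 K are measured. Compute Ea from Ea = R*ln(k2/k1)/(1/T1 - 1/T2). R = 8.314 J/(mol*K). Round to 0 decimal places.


Ea = R * ln(k2/k1) / (1/T1 - 1/T2)
ln(k2/k1) = ln(16.282/0.892) = 2.9043493
1/T1 - 1/T2 = 1/391 - 1/477 = 0.000461108698
Ea = 8.314 * 2.9043493 / 0.000461108698
Ea = 52367 J/mol


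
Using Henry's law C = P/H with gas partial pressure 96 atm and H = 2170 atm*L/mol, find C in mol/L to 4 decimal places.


C = P / H
C = 96 / 2170
C = 0.0442 mol/L


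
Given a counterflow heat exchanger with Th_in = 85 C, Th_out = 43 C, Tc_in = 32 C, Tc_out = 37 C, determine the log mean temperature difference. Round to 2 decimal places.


dT1 = Th_in - Tc_out = 85 - 37 = 48
dT2 = Th_out - Tc_in = 43 - 32 = 11
LMTD = (dT1 - dT2) / ln(dT1/dT2)
LMTD = (48 - 11) / ln(48/11)
LMTD = 25.11 K


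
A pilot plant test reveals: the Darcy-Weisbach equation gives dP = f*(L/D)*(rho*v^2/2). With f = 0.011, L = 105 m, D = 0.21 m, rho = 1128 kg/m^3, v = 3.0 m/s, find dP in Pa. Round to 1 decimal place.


dP = f * (L/D) * (rho*v^2/2)
dP = 0.011 * (105/0.21) * (1128*3.0^2/2)
L/D = 500.0
rho*v^2/2 = 1128*9.0/2 = 5076.0
dP = 0.011 * 500.0 * 5076.0
dP = 27918.0 Pa


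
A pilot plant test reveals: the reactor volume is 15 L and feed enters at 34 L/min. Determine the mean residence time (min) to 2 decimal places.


tau = V / v0
tau = 15 / 34
tau = 0.44 min


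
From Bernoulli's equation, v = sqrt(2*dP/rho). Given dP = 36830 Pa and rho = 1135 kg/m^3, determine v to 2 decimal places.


v = sqrt(2*dP/rho)
v = sqrt(2*36830/1135)
v = sqrt(64.898678)
v = 8.06 m/s


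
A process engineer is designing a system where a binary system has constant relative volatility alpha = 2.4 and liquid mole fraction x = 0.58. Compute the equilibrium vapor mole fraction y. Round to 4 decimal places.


y = alpha*x / (1 + (alpha-1)*x)
y = 2.4*0.58 / (1 + (2.4-1)*0.58)
y = 1.392 / (1 + 0.812)
y = 1.392 / 1.812
y = 0.7682


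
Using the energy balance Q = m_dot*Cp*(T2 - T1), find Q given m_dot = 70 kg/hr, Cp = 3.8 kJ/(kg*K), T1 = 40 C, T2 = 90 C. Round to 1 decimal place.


Q = m_dot * Cp * (T2 - T1)
Q = 70 * 3.8 * (90 - 40)
Q = 70 * 3.8 * 50
Q = 13300.0 kJ/hr


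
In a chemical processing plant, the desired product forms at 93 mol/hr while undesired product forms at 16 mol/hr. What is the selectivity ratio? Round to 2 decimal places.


S = desired product rate / undesired product rate
S = 93 / 16
S = 5.81


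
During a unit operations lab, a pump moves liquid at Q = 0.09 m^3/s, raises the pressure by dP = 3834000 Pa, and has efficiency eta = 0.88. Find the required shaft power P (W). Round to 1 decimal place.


P = Q * dP / eta
P = 0.09 * 3834000 / 0.88
P = 345060.0 / 0.88
P = 392113.6 W


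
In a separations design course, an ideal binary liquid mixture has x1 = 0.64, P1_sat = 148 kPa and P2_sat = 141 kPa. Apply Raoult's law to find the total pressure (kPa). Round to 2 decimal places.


P = x1*P1_sat + x2*P2_sat
x2 = 1 - x1 = 1 - 0.64 = 0.36
P = 0.64*148 + 0.36*141
P = 94.72 + 50.76
P = 145.48 kPa


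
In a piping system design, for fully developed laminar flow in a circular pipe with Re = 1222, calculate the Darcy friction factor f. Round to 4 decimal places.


f = 64 / Re
f = 64 / 1222
f = 0.0524


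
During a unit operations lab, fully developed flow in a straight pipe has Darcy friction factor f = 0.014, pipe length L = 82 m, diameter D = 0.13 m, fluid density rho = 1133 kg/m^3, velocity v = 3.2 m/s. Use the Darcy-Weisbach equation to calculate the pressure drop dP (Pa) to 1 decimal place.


dP = f * (L/D) * (rho*v^2/2)
dP = 0.014 * (82/0.13) * (1133*3.2^2/2)
L/D = 630.76923077
rho*v^2/2 = 1133*10.24/2 = 5800.96
dP = 0.014 * 630.76923077 * 5800.96
dP = 51226.9 Pa


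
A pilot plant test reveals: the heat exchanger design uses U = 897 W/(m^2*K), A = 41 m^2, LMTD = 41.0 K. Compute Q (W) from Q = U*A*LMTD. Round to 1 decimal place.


Q = U * A * LMTD
Q = 897 * 41 * 41.0
Q = 1507857.0 W


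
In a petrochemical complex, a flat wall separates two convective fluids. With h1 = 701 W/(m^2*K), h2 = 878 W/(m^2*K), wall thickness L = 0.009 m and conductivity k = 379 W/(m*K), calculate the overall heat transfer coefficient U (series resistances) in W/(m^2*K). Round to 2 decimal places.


1/U = 1/h1 + L/k + 1/h2
1/U = 1/701 + 0.009/379 + 1/878
1/U = 0.0014265335 + 2.37467e-05 + 0.0011389522
1/U = 0.0025892324
U = 386.21 W/(m^2*K)


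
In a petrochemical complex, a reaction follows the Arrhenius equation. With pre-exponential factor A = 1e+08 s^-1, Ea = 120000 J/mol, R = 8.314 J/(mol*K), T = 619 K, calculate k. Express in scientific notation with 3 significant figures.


k = A * exp(-Ea/(R*T))
k = 1e+08 * exp(-120000 / (8.314 * 619))
k = 1e+08 * exp(-23.317424)
k = 7.47e-03


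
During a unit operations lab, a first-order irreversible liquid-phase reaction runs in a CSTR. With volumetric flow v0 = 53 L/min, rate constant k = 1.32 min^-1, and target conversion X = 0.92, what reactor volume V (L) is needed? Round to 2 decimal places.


V = v0 * X / (k * (1 - X))
V = 53 * 0.92 / (1.32 * (1 - 0.92))
V = 48.76 / (1.32 * 0.08)
V = 48.76 / 0.1056
V = 461.74 L


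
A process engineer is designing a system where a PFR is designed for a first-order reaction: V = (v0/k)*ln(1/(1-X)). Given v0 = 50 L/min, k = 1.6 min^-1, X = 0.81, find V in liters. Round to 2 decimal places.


V = (v0/k) * ln(1/(1-X))
V = (50/1.6) * ln(1/(1-0.81))
V = 31.25 * ln(5.263158)
V = 31.25 * 1.660731
V = 51.90 L


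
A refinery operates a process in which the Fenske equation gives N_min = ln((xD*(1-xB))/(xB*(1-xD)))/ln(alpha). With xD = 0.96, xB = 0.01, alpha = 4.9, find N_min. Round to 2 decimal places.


N_min = ln((xD*(1-xB))/(xB*(1-xD))) / ln(alpha)
Numerator inside ln: 0.9504 / 0.0004 = 2376.0
ln(2376.0) = 7.773174
ln(alpha) = ln(4.9) = 1.589235
N_min = 7.773174 / 1.589235 = 4.89


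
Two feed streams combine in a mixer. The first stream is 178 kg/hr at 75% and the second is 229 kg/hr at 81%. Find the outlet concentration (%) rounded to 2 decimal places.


Mass balance on solute: F1*x1 + F2*x2 = F3*x3
F3 = F1 + F2 = 178 + 229 = 407 kg/hr
x3 = (F1*x1 + F2*x2)/F3
x3 = (178*0.75 + 229*0.81) / 407
x3 = 78.38%


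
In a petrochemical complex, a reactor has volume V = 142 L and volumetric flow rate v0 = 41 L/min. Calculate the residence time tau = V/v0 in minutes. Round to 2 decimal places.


tau = V / v0
tau = 142 / 41
tau = 3.46 min


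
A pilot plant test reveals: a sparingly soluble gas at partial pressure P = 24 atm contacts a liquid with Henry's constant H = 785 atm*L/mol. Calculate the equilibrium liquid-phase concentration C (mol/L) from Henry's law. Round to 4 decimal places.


C = P / H
C = 24 / 785
C = 0.0306 mol/L


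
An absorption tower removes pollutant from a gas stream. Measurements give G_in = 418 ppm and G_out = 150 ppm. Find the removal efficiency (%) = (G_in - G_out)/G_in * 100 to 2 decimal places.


Efficiency = (G_in - G_out) / G_in * 100%
Efficiency = (418 - 150) / 418 * 100
Efficiency = 268 / 418 * 100
Efficiency = 64.11%


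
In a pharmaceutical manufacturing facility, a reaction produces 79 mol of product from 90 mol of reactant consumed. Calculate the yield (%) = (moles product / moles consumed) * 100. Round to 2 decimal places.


Yield = (moles product / moles consumed) * 100%
Yield = (79 / 90) * 100
Yield = 0.8778 * 100
Yield = 87.78%


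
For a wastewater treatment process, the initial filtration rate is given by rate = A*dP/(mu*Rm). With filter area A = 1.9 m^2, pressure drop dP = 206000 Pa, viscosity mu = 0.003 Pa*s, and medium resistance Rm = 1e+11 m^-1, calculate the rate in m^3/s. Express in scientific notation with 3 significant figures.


rate = A * dP / (mu * Rm)
rate = 1.9 * 206000 / (0.003 * 1e+11)
rate = 391400.0 / 3.000e+08
rate = 1.30e-03 m^3/s


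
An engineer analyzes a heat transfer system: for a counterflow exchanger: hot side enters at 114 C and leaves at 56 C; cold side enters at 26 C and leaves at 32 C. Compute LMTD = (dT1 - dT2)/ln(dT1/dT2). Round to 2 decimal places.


dT1 = Th_in - Tc_out = 114 - 32 = 82
dT2 = Th_out - Tc_in = 56 - 26 = 30
LMTD = (dT1 - dT2) / ln(dT1/dT2)
LMTD = (82 - 30) / ln(82/30)
LMTD = 51.71 K


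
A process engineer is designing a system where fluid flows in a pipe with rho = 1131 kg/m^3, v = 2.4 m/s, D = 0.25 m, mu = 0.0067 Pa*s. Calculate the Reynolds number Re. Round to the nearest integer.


Re = rho * v * D / mu
Re = 1131 * 2.4 * 0.25 / 0.0067
Re = 678.6 / 0.0067
Re = 101284


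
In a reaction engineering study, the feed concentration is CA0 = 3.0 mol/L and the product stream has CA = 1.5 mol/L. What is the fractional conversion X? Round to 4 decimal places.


X = (CA0 - CA) / CA0
X = (3.0 - 1.5) / 3.0
X = 1.5 / 3.0
X = 0.5000


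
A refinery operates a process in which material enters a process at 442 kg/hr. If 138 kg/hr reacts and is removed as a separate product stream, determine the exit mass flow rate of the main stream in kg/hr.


Steady-state mass balance on the main outlet: F_out = F_in - F_removed
F_out = 442 - 138
F_out = 304 kg/hr


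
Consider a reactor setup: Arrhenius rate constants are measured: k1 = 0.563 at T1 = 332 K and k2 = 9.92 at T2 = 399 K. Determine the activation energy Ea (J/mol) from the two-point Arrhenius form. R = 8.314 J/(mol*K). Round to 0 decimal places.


Ea = R * ln(k2/k1) / (1/T1 - 1/T2)
ln(k2/k1) = ln(9.92/0.563) = 2.8690286
1/T1 - 1/T2 = 1/332 - 1/399 = 0.000505782529
Ea = 8.314 * 2.8690286 / 0.000505782529
Ea = 47161 J/mol


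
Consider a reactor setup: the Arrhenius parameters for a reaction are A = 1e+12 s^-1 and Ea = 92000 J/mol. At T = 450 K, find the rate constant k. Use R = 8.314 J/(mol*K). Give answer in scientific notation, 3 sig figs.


k = A * exp(-Ea/(R*T))
k = 1e+12 * exp(-92000 / (8.314 * 450))
k = 1e+12 * exp(-24.590383)
k = 2.09e+01


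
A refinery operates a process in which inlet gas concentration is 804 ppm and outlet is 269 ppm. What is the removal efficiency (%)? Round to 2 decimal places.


Efficiency = (G_in - G_out) / G_in * 100%
Efficiency = (804 - 269) / 804 * 100
Efficiency = 535 / 804 * 100
Efficiency = 66.54%


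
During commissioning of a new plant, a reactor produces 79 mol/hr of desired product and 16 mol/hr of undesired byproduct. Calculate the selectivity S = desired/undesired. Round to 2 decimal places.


S = desired product rate / undesired product rate
S = 79 / 16
S = 4.94


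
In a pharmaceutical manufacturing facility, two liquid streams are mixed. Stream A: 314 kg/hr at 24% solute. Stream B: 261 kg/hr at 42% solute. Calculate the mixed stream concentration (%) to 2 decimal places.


Mass balance on solute: F1*x1 + F2*x2 = F3*x3
F3 = F1 + F2 = 314 + 261 = 575 kg/hr
x3 = (F1*x1 + F2*x2)/F3
x3 = (314*0.24 + 261*0.42) / 575
x3 = 32.17%


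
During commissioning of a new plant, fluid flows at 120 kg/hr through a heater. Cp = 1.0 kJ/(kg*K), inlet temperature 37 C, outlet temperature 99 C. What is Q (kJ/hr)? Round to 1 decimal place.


Q = m_dot * Cp * (T2 - T1)
Q = 120 * 1.0 * (99 - 37)
Q = 120 * 1.0 * 62
Q = 7440.0 kJ/hr


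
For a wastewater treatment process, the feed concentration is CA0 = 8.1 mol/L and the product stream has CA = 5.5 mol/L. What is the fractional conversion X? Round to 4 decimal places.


X = (CA0 - CA) / CA0
X = (8.1 - 5.5) / 8.1
X = 2.6 / 8.1
X = 0.3210


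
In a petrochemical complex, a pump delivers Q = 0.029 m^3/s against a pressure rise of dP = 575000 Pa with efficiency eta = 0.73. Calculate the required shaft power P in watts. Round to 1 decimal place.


P = Q * dP / eta
P = 0.029 * 575000 / 0.73
P = 16675.0 / 0.73
P = 22842.5 W


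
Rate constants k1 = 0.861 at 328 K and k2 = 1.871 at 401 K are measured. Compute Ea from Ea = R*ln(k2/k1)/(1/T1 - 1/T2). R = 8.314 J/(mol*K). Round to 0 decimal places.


Ea = R * ln(k2/k1) / (1/T1 - 1/T2)
ln(k2/k1) = ln(1.871/0.861) = 0.7761338
1/T1 - 1/T2 = 1/328 - 1/401 = 0.000555014902
Ea = 8.314 * 0.7761338 / 0.000555014902
Ea = 11626 J/mol


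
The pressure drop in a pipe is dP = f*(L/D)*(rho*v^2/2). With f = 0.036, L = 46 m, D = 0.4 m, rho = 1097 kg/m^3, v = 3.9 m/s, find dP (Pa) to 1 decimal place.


dP = f * (L/D) * (rho*v^2/2)
dP = 0.036 * (46/0.4) * (1097*3.9^2/2)
L/D = 115.0
rho*v^2/2 = 1097*15.21/2 = 8342.685
dP = 0.036 * 115.0 * 8342.685
dP = 34538.7 Pa


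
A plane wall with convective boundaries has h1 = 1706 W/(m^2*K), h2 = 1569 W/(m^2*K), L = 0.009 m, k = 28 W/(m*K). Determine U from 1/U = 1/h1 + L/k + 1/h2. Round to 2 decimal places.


1/U = 1/h1 + L/k + 1/h2
1/U = 1/1706 + 0.009/28 + 1/1569
1/U = 0.0005861665 + 0.0003214286 + 0.0006373486
1/U = 0.0015449437
U = 647.27 W/(m^2*K)


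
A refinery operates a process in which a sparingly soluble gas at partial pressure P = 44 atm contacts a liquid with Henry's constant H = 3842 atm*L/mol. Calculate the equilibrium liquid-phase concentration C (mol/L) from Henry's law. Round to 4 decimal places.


C = P / H
C = 44 / 3842
C = 0.0115 mol/L


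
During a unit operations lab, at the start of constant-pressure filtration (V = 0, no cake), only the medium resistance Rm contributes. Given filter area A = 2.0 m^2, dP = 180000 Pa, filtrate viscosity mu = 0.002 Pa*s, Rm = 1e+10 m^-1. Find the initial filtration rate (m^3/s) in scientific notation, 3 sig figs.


rate = A * dP / (mu * Rm)
rate = 2.0 * 180000 / (0.002 * 1e+10)
rate = 360000.0 / 2.000e+07
rate = 1.80e-02 m^3/s


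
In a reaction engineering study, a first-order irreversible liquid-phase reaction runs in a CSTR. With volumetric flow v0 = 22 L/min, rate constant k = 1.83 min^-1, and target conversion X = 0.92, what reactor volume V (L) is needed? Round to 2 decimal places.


V = v0 * X / (k * (1 - X))
V = 22 * 0.92 / (1.83 * (1 - 0.92))
V = 20.24 / (1.83 * 0.08)
V = 20.24 / 0.1464
V = 138.25 L


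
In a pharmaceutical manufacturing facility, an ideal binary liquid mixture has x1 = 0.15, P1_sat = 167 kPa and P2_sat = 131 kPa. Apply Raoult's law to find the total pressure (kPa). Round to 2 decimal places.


P = x1*P1_sat + x2*P2_sat
x2 = 1 - x1 = 1 - 0.15 = 0.85
P = 0.15*167 + 0.85*131
P = 25.05 + 111.35
P = 136.40 kPa


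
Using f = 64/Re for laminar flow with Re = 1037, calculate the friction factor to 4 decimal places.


f = 64 / Re
f = 64 / 1037
f = 0.0617


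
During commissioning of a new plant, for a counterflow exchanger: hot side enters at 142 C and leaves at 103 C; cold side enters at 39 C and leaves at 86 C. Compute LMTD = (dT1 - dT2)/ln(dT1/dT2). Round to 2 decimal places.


dT1 = Th_in - Tc_out = 142 - 86 = 56
dT2 = Th_out - Tc_in = 103 - 39 = 64
LMTD = (dT1 - dT2) / ln(dT1/dT2)
LMTD = (56 - 64) / ln(56/64)
LMTD = 59.91 K


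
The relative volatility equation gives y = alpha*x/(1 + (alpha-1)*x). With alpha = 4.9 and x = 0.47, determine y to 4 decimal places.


y = alpha*x / (1 + (alpha-1)*x)
y = 4.9*0.47 / (1 + (4.9-1)*0.47)
y = 2.303 / (1 + 1.833)
y = 2.303 / 2.833
y = 0.8129


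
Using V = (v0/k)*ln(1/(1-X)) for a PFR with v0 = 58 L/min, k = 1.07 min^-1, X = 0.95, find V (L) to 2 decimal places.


V = (v0/k) * ln(1/(1-X))
V = (58/1.07) * ln(1/(1-0.95))
V = 54.205607 * ln(20.0)
V = 54.205607 * 2.995732
V = 162.39 L


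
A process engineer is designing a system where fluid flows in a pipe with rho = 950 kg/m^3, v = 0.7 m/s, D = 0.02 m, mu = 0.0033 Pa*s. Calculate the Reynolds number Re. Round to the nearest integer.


Re = rho * v * D / mu
Re = 950 * 0.7 * 0.02 / 0.0033
Re = 13.3 / 0.0033
Re = 4030


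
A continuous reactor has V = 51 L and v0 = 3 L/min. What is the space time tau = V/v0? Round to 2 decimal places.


tau = V / v0
tau = 51 / 3
tau = 17.00 min


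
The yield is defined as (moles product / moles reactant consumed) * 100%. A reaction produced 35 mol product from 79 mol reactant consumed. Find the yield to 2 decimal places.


Yield = (moles product / moles consumed) * 100%
Yield = (35 / 79) * 100
Yield = 0.443 * 100
Yield = 44.30%


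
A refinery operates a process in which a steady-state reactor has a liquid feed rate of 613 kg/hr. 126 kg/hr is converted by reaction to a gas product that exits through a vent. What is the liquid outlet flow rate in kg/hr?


Steady-state mass balance on the main outlet: F_out = F_in - F_removed
F_out = 613 - 126
F_out = 487 kg/hr


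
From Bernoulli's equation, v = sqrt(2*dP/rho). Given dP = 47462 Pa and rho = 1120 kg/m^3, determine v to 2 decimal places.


v = sqrt(2*dP/rho)
v = sqrt(2*47462/1120)
v = sqrt(84.753571)
v = 9.21 m/s


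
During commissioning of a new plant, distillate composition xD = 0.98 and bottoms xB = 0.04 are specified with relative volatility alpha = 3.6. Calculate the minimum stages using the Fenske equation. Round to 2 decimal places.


N_min = ln((xD*(1-xB))/(xB*(1-xD))) / ln(alpha)
Numerator inside ln: 0.9408 / 0.0008 = 1176.0
ln(1176.0) = 7.069874
ln(alpha) = ln(3.6) = 1.280934
N_min = 7.069874 / 1.280934 = 5.52


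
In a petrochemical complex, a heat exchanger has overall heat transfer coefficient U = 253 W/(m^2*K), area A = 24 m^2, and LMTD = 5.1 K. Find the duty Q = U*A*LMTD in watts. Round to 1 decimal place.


Q = U * A * LMTD
Q = 253 * 24 * 5.1
Q = 30967.2 W


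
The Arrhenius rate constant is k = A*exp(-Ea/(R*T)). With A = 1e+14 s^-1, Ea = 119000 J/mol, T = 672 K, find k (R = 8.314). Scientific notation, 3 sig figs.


k = A * exp(-Ea/(R*T))
k = 1e+14 * exp(-119000 / (8.314 * 672))
k = 1e+14 * exp(-21.299415)
k = 5.62e+04


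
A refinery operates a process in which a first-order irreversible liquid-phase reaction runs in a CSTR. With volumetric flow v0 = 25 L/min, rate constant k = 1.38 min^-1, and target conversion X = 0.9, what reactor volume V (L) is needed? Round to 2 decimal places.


V = v0 * X / (k * (1 - X))
V = 25 * 0.9 / (1.38 * (1 - 0.9))
V = 22.5 / (1.38 * 0.1)
V = 22.5 / 0.138
V = 163.04 L


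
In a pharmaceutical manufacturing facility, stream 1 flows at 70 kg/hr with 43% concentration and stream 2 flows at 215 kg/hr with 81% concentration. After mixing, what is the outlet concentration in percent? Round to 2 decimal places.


Mass balance on solute: F1*x1 + F2*x2 = F3*x3
F3 = F1 + F2 = 70 + 215 = 285 kg/hr
x3 = (F1*x1 + F2*x2)/F3
x3 = (70*0.43 + 215*0.81) / 285
x3 = 71.67%


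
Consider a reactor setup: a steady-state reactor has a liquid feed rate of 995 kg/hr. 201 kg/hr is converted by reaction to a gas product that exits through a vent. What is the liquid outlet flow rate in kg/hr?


Steady-state mass balance on the main outlet: F_out = F_in - F_removed
F_out = 995 - 201
F_out = 794 kg/hr


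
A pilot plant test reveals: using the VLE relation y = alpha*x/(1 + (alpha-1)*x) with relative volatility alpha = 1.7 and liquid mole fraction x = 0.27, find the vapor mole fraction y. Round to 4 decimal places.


y = alpha*x / (1 + (alpha-1)*x)
y = 1.7*0.27 / (1 + (1.7-1)*0.27)
y = 0.459 / (1 + 0.189)
y = 0.459 / 1.189
y = 0.3860


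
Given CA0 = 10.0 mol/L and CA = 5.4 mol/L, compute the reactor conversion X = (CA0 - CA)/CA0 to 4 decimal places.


X = (CA0 - CA) / CA0
X = (10.0 - 5.4) / 10.0
X = 4.6 / 10.0
X = 0.4600


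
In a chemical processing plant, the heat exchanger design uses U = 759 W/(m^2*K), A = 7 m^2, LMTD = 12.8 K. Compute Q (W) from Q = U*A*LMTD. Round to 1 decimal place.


Q = U * A * LMTD
Q = 759 * 7 * 12.8
Q = 68006.4 W


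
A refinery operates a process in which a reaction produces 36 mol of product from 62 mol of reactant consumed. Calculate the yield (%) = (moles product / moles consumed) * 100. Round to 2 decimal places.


Yield = (moles product / moles consumed) * 100%
Yield = (36 / 62) * 100
Yield = 0.5806 * 100
Yield = 58.06%


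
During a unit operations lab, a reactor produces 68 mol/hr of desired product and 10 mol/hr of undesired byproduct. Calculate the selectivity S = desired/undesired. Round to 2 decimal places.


S = desired product rate / undesired product rate
S = 68 / 10
S = 6.80


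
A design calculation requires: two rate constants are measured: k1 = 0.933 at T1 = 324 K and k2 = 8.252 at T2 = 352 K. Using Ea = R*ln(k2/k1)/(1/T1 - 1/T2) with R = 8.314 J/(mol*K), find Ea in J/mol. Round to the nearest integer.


Ea = R * ln(k2/k1) / (1/T1 - 1/T2)
ln(k2/k1) = ln(8.252/0.933) = 2.1798057
1/T1 - 1/T2 = 1/324 - 1/352 = 0.000245510662
Ea = 8.314 * 2.1798057 / 0.000245510662
Ea = 73817 J/mol


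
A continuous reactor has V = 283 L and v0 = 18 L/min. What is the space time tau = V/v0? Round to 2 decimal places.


tau = V / v0
tau = 283 / 18
tau = 15.72 min


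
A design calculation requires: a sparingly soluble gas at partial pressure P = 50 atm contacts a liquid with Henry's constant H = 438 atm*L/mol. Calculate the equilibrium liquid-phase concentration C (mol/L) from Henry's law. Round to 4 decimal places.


C = P / H
C = 50 / 438
C = 0.1142 mol/L
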